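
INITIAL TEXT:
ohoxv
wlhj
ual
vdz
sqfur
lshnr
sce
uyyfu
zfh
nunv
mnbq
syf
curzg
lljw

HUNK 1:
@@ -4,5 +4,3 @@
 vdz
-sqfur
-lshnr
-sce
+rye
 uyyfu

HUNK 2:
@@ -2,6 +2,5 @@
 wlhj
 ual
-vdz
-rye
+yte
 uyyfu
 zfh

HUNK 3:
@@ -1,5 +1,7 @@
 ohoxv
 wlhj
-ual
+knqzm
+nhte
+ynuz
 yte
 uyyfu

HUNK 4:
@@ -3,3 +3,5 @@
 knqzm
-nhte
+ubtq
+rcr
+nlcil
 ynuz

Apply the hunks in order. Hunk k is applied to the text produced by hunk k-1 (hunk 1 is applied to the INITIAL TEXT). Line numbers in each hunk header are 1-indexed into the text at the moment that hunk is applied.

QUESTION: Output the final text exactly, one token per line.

Hunk 1: at line 4 remove [sqfur,lshnr,sce] add [rye] -> 12 lines: ohoxv wlhj ual vdz rye uyyfu zfh nunv mnbq syf curzg lljw
Hunk 2: at line 2 remove [vdz,rye] add [yte] -> 11 lines: ohoxv wlhj ual yte uyyfu zfh nunv mnbq syf curzg lljw
Hunk 3: at line 1 remove [ual] add [knqzm,nhte,ynuz] -> 13 lines: ohoxv wlhj knqzm nhte ynuz yte uyyfu zfh nunv mnbq syf curzg lljw
Hunk 4: at line 3 remove [nhte] add [ubtq,rcr,nlcil] -> 15 lines: ohoxv wlhj knqzm ubtq rcr nlcil ynuz yte uyyfu zfh nunv mnbq syf curzg lljw

Answer: ohoxv
wlhj
knqzm
ubtq
rcr
nlcil
ynuz
yte
uyyfu
zfh
nunv
mnbq
syf
curzg
lljw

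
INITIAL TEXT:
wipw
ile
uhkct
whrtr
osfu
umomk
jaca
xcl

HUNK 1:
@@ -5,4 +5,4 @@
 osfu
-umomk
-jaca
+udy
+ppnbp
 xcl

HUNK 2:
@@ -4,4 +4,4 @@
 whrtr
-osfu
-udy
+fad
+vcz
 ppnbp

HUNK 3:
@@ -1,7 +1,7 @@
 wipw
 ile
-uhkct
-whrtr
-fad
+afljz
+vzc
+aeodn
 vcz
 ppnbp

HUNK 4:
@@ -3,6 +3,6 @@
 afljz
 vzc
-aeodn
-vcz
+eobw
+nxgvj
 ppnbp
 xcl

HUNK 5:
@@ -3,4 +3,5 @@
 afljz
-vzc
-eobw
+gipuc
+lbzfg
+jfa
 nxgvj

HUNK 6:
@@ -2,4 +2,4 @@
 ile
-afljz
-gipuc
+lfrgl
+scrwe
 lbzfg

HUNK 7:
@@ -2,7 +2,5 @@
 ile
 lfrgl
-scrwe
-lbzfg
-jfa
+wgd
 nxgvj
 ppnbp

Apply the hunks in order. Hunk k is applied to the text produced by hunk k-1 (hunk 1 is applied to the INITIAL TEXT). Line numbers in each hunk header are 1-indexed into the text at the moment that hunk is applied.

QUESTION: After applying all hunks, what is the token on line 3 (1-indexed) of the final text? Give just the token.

Answer: lfrgl

Derivation:
Hunk 1: at line 5 remove [umomk,jaca] add [udy,ppnbp] -> 8 lines: wipw ile uhkct whrtr osfu udy ppnbp xcl
Hunk 2: at line 4 remove [osfu,udy] add [fad,vcz] -> 8 lines: wipw ile uhkct whrtr fad vcz ppnbp xcl
Hunk 3: at line 1 remove [uhkct,whrtr,fad] add [afljz,vzc,aeodn] -> 8 lines: wipw ile afljz vzc aeodn vcz ppnbp xcl
Hunk 4: at line 3 remove [aeodn,vcz] add [eobw,nxgvj] -> 8 lines: wipw ile afljz vzc eobw nxgvj ppnbp xcl
Hunk 5: at line 3 remove [vzc,eobw] add [gipuc,lbzfg,jfa] -> 9 lines: wipw ile afljz gipuc lbzfg jfa nxgvj ppnbp xcl
Hunk 6: at line 2 remove [afljz,gipuc] add [lfrgl,scrwe] -> 9 lines: wipw ile lfrgl scrwe lbzfg jfa nxgvj ppnbp xcl
Hunk 7: at line 2 remove [scrwe,lbzfg,jfa] add [wgd] -> 7 lines: wipw ile lfrgl wgd nxgvj ppnbp xcl
Final line 3: lfrgl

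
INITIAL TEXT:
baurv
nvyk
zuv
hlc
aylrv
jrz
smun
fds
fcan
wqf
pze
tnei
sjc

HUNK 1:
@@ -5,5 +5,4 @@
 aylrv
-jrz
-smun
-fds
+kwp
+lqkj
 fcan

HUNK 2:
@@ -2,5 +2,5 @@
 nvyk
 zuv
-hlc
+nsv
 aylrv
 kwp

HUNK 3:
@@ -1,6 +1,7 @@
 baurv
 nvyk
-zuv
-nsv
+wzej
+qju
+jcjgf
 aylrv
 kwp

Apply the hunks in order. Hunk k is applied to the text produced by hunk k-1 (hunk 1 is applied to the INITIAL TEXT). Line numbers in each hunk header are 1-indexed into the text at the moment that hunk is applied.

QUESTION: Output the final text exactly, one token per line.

Answer: baurv
nvyk
wzej
qju
jcjgf
aylrv
kwp
lqkj
fcan
wqf
pze
tnei
sjc

Derivation:
Hunk 1: at line 5 remove [jrz,smun,fds] add [kwp,lqkj] -> 12 lines: baurv nvyk zuv hlc aylrv kwp lqkj fcan wqf pze tnei sjc
Hunk 2: at line 2 remove [hlc] add [nsv] -> 12 lines: baurv nvyk zuv nsv aylrv kwp lqkj fcan wqf pze tnei sjc
Hunk 3: at line 1 remove [zuv,nsv] add [wzej,qju,jcjgf] -> 13 lines: baurv nvyk wzej qju jcjgf aylrv kwp lqkj fcan wqf pze tnei sjc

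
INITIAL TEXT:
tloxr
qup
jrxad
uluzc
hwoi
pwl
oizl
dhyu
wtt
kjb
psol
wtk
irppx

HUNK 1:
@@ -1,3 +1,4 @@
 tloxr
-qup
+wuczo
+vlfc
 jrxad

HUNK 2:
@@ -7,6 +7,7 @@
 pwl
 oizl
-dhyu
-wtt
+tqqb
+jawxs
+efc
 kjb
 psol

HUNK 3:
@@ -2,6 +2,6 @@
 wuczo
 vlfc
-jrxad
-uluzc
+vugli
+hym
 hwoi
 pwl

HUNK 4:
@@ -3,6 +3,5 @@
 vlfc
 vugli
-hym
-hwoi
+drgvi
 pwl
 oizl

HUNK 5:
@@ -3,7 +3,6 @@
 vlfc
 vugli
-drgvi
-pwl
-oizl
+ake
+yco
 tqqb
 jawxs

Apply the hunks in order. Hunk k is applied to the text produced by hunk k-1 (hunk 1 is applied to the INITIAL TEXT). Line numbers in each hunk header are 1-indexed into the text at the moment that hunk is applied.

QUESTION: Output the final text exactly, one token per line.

Answer: tloxr
wuczo
vlfc
vugli
ake
yco
tqqb
jawxs
efc
kjb
psol
wtk
irppx

Derivation:
Hunk 1: at line 1 remove [qup] add [wuczo,vlfc] -> 14 lines: tloxr wuczo vlfc jrxad uluzc hwoi pwl oizl dhyu wtt kjb psol wtk irppx
Hunk 2: at line 7 remove [dhyu,wtt] add [tqqb,jawxs,efc] -> 15 lines: tloxr wuczo vlfc jrxad uluzc hwoi pwl oizl tqqb jawxs efc kjb psol wtk irppx
Hunk 3: at line 2 remove [jrxad,uluzc] add [vugli,hym] -> 15 lines: tloxr wuczo vlfc vugli hym hwoi pwl oizl tqqb jawxs efc kjb psol wtk irppx
Hunk 4: at line 3 remove [hym,hwoi] add [drgvi] -> 14 lines: tloxr wuczo vlfc vugli drgvi pwl oizl tqqb jawxs efc kjb psol wtk irppx
Hunk 5: at line 3 remove [drgvi,pwl,oizl] add [ake,yco] -> 13 lines: tloxr wuczo vlfc vugli ake yco tqqb jawxs efc kjb psol wtk irppx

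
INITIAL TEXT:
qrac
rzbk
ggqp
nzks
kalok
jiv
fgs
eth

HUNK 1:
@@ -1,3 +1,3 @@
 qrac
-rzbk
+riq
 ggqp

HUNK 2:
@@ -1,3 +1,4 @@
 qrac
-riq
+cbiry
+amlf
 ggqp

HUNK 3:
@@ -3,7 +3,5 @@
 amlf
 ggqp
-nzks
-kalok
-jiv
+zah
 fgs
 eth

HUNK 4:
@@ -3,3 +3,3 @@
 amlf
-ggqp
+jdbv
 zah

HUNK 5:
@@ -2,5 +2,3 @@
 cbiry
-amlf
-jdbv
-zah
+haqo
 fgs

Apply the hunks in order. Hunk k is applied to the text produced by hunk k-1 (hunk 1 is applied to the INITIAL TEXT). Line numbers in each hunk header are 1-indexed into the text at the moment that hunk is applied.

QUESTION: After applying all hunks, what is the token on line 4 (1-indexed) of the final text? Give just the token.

Hunk 1: at line 1 remove [rzbk] add [riq] -> 8 lines: qrac riq ggqp nzks kalok jiv fgs eth
Hunk 2: at line 1 remove [riq] add [cbiry,amlf] -> 9 lines: qrac cbiry amlf ggqp nzks kalok jiv fgs eth
Hunk 3: at line 3 remove [nzks,kalok,jiv] add [zah] -> 7 lines: qrac cbiry amlf ggqp zah fgs eth
Hunk 4: at line 3 remove [ggqp] add [jdbv] -> 7 lines: qrac cbiry amlf jdbv zah fgs eth
Hunk 5: at line 2 remove [amlf,jdbv,zah] add [haqo] -> 5 lines: qrac cbiry haqo fgs eth
Final line 4: fgs

Answer: fgs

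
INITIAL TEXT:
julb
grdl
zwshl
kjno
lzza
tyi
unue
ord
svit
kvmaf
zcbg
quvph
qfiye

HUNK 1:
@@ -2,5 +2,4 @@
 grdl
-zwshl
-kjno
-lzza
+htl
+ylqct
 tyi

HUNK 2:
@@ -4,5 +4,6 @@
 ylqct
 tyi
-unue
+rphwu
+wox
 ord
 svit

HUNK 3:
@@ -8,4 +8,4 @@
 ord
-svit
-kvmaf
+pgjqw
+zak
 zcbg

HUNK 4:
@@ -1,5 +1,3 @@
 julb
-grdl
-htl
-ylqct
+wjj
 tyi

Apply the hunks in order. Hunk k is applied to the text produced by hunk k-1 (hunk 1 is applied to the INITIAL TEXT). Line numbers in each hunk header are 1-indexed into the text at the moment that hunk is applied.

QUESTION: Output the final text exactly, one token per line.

Answer: julb
wjj
tyi
rphwu
wox
ord
pgjqw
zak
zcbg
quvph
qfiye

Derivation:
Hunk 1: at line 2 remove [zwshl,kjno,lzza] add [htl,ylqct] -> 12 lines: julb grdl htl ylqct tyi unue ord svit kvmaf zcbg quvph qfiye
Hunk 2: at line 4 remove [unue] add [rphwu,wox] -> 13 lines: julb grdl htl ylqct tyi rphwu wox ord svit kvmaf zcbg quvph qfiye
Hunk 3: at line 8 remove [svit,kvmaf] add [pgjqw,zak] -> 13 lines: julb grdl htl ylqct tyi rphwu wox ord pgjqw zak zcbg quvph qfiye
Hunk 4: at line 1 remove [grdl,htl,ylqct] add [wjj] -> 11 lines: julb wjj tyi rphwu wox ord pgjqw zak zcbg quvph qfiye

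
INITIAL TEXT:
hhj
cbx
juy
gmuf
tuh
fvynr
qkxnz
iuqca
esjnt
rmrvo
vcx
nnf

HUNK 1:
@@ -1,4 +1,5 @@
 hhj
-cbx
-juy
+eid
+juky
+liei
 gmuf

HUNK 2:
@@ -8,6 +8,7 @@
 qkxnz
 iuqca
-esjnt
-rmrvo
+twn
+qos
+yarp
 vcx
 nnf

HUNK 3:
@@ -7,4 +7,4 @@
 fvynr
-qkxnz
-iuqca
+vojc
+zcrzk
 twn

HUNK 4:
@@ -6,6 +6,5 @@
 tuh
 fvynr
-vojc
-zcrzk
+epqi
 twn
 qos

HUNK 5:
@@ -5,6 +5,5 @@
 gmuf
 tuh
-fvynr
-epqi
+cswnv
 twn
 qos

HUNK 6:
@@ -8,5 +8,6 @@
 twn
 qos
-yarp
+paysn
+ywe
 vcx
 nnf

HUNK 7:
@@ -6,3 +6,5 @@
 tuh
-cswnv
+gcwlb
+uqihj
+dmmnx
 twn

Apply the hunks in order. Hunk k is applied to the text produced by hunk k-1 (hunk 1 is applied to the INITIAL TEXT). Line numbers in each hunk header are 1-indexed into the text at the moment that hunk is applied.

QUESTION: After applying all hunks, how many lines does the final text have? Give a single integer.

Answer: 15

Derivation:
Hunk 1: at line 1 remove [cbx,juy] add [eid,juky,liei] -> 13 lines: hhj eid juky liei gmuf tuh fvynr qkxnz iuqca esjnt rmrvo vcx nnf
Hunk 2: at line 8 remove [esjnt,rmrvo] add [twn,qos,yarp] -> 14 lines: hhj eid juky liei gmuf tuh fvynr qkxnz iuqca twn qos yarp vcx nnf
Hunk 3: at line 7 remove [qkxnz,iuqca] add [vojc,zcrzk] -> 14 lines: hhj eid juky liei gmuf tuh fvynr vojc zcrzk twn qos yarp vcx nnf
Hunk 4: at line 6 remove [vojc,zcrzk] add [epqi] -> 13 lines: hhj eid juky liei gmuf tuh fvynr epqi twn qos yarp vcx nnf
Hunk 5: at line 5 remove [fvynr,epqi] add [cswnv] -> 12 lines: hhj eid juky liei gmuf tuh cswnv twn qos yarp vcx nnf
Hunk 6: at line 8 remove [yarp] add [paysn,ywe] -> 13 lines: hhj eid juky liei gmuf tuh cswnv twn qos paysn ywe vcx nnf
Hunk 7: at line 6 remove [cswnv] add [gcwlb,uqihj,dmmnx] -> 15 lines: hhj eid juky liei gmuf tuh gcwlb uqihj dmmnx twn qos paysn ywe vcx nnf
Final line count: 15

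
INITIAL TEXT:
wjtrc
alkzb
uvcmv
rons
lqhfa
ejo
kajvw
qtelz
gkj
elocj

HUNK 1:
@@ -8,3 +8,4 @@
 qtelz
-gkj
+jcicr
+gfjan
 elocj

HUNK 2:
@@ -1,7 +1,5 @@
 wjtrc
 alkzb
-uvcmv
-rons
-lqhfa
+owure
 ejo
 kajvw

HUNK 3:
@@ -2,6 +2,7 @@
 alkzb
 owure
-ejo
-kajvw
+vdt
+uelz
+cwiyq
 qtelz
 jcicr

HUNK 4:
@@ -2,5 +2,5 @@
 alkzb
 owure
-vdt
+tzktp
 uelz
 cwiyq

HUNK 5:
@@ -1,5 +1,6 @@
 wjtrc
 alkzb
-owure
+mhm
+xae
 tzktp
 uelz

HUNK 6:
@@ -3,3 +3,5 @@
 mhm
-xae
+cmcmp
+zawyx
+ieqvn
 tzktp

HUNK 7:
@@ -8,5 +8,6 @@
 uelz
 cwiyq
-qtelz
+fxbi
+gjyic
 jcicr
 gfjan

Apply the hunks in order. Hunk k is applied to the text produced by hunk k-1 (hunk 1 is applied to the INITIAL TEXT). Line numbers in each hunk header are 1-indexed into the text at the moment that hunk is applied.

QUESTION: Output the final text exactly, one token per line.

Answer: wjtrc
alkzb
mhm
cmcmp
zawyx
ieqvn
tzktp
uelz
cwiyq
fxbi
gjyic
jcicr
gfjan
elocj

Derivation:
Hunk 1: at line 8 remove [gkj] add [jcicr,gfjan] -> 11 lines: wjtrc alkzb uvcmv rons lqhfa ejo kajvw qtelz jcicr gfjan elocj
Hunk 2: at line 1 remove [uvcmv,rons,lqhfa] add [owure] -> 9 lines: wjtrc alkzb owure ejo kajvw qtelz jcicr gfjan elocj
Hunk 3: at line 2 remove [ejo,kajvw] add [vdt,uelz,cwiyq] -> 10 lines: wjtrc alkzb owure vdt uelz cwiyq qtelz jcicr gfjan elocj
Hunk 4: at line 2 remove [vdt] add [tzktp] -> 10 lines: wjtrc alkzb owure tzktp uelz cwiyq qtelz jcicr gfjan elocj
Hunk 5: at line 1 remove [owure] add [mhm,xae] -> 11 lines: wjtrc alkzb mhm xae tzktp uelz cwiyq qtelz jcicr gfjan elocj
Hunk 6: at line 3 remove [xae] add [cmcmp,zawyx,ieqvn] -> 13 lines: wjtrc alkzb mhm cmcmp zawyx ieqvn tzktp uelz cwiyq qtelz jcicr gfjan elocj
Hunk 7: at line 8 remove [qtelz] add [fxbi,gjyic] -> 14 lines: wjtrc alkzb mhm cmcmp zawyx ieqvn tzktp uelz cwiyq fxbi gjyic jcicr gfjan elocj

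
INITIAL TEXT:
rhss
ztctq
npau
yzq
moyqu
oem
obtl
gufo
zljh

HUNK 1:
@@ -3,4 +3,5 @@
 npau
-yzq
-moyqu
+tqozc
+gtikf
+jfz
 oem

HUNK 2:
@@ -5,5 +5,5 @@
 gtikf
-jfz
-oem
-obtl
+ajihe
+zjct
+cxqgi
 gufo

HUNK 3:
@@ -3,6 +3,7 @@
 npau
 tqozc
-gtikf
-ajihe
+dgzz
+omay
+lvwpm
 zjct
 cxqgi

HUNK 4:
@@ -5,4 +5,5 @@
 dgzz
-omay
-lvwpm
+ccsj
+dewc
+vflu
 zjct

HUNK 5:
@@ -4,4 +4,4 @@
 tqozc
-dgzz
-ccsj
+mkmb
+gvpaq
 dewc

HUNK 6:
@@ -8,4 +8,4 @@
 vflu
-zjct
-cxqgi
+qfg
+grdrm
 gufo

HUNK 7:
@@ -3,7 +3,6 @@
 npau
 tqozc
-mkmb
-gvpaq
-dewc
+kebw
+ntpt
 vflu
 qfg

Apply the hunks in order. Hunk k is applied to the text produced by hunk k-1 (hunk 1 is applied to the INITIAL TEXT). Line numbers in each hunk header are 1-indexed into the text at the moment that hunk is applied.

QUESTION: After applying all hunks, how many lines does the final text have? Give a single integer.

Hunk 1: at line 3 remove [yzq,moyqu] add [tqozc,gtikf,jfz] -> 10 lines: rhss ztctq npau tqozc gtikf jfz oem obtl gufo zljh
Hunk 2: at line 5 remove [jfz,oem,obtl] add [ajihe,zjct,cxqgi] -> 10 lines: rhss ztctq npau tqozc gtikf ajihe zjct cxqgi gufo zljh
Hunk 3: at line 3 remove [gtikf,ajihe] add [dgzz,omay,lvwpm] -> 11 lines: rhss ztctq npau tqozc dgzz omay lvwpm zjct cxqgi gufo zljh
Hunk 4: at line 5 remove [omay,lvwpm] add [ccsj,dewc,vflu] -> 12 lines: rhss ztctq npau tqozc dgzz ccsj dewc vflu zjct cxqgi gufo zljh
Hunk 5: at line 4 remove [dgzz,ccsj] add [mkmb,gvpaq] -> 12 lines: rhss ztctq npau tqozc mkmb gvpaq dewc vflu zjct cxqgi gufo zljh
Hunk 6: at line 8 remove [zjct,cxqgi] add [qfg,grdrm] -> 12 lines: rhss ztctq npau tqozc mkmb gvpaq dewc vflu qfg grdrm gufo zljh
Hunk 7: at line 3 remove [mkmb,gvpaq,dewc] add [kebw,ntpt] -> 11 lines: rhss ztctq npau tqozc kebw ntpt vflu qfg grdrm gufo zljh
Final line count: 11

Answer: 11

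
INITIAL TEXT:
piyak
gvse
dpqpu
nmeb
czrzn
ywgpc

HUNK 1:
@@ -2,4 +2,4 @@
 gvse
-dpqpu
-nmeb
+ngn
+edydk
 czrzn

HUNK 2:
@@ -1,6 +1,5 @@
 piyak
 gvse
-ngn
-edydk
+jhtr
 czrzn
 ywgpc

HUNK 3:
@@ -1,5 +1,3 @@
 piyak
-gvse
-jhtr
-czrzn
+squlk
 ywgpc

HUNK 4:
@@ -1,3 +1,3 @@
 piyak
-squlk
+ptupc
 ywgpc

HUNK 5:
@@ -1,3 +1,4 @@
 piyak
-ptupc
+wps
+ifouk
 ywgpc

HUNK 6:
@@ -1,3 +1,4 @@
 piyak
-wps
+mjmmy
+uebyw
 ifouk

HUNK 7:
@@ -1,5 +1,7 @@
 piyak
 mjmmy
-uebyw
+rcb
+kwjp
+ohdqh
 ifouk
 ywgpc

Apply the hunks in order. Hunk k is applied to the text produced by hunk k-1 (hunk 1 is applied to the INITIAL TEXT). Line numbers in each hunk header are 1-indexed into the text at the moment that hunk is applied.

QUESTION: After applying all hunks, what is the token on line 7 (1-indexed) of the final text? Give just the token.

Hunk 1: at line 2 remove [dpqpu,nmeb] add [ngn,edydk] -> 6 lines: piyak gvse ngn edydk czrzn ywgpc
Hunk 2: at line 1 remove [ngn,edydk] add [jhtr] -> 5 lines: piyak gvse jhtr czrzn ywgpc
Hunk 3: at line 1 remove [gvse,jhtr,czrzn] add [squlk] -> 3 lines: piyak squlk ywgpc
Hunk 4: at line 1 remove [squlk] add [ptupc] -> 3 lines: piyak ptupc ywgpc
Hunk 5: at line 1 remove [ptupc] add [wps,ifouk] -> 4 lines: piyak wps ifouk ywgpc
Hunk 6: at line 1 remove [wps] add [mjmmy,uebyw] -> 5 lines: piyak mjmmy uebyw ifouk ywgpc
Hunk 7: at line 1 remove [uebyw] add [rcb,kwjp,ohdqh] -> 7 lines: piyak mjmmy rcb kwjp ohdqh ifouk ywgpc
Final line 7: ywgpc

Answer: ywgpc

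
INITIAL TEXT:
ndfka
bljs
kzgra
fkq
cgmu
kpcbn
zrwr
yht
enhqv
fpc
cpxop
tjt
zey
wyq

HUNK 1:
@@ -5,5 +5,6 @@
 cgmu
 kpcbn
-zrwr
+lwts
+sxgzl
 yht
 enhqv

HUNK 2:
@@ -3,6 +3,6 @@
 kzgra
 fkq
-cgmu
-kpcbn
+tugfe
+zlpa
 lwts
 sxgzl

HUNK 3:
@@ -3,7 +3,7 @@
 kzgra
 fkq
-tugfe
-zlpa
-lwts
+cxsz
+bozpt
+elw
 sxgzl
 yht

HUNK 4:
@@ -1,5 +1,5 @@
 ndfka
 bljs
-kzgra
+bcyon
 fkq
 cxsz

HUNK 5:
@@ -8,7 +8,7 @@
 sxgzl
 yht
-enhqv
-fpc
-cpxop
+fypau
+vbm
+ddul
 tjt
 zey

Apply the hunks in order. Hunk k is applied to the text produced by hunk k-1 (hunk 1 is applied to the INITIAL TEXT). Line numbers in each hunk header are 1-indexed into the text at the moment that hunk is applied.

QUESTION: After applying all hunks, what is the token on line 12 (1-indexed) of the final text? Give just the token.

Hunk 1: at line 5 remove [zrwr] add [lwts,sxgzl] -> 15 lines: ndfka bljs kzgra fkq cgmu kpcbn lwts sxgzl yht enhqv fpc cpxop tjt zey wyq
Hunk 2: at line 3 remove [cgmu,kpcbn] add [tugfe,zlpa] -> 15 lines: ndfka bljs kzgra fkq tugfe zlpa lwts sxgzl yht enhqv fpc cpxop tjt zey wyq
Hunk 3: at line 3 remove [tugfe,zlpa,lwts] add [cxsz,bozpt,elw] -> 15 lines: ndfka bljs kzgra fkq cxsz bozpt elw sxgzl yht enhqv fpc cpxop tjt zey wyq
Hunk 4: at line 1 remove [kzgra] add [bcyon] -> 15 lines: ndfka bljs bcyon fkq cxsz bozpt elw sxgzl yht enhqv fpc cpxop tjt zey wyq
Hunk 5: at line 8 remove [enhqv,fpc,cpxop] add [fypau,vbm,ddul] -> 15 lines: ndfka bljs bcyon fkq cxsz bozpt elw sxgzl yht fypau vbm ddul tjt zey wyq
Final line 12: ddul

Answer: ddul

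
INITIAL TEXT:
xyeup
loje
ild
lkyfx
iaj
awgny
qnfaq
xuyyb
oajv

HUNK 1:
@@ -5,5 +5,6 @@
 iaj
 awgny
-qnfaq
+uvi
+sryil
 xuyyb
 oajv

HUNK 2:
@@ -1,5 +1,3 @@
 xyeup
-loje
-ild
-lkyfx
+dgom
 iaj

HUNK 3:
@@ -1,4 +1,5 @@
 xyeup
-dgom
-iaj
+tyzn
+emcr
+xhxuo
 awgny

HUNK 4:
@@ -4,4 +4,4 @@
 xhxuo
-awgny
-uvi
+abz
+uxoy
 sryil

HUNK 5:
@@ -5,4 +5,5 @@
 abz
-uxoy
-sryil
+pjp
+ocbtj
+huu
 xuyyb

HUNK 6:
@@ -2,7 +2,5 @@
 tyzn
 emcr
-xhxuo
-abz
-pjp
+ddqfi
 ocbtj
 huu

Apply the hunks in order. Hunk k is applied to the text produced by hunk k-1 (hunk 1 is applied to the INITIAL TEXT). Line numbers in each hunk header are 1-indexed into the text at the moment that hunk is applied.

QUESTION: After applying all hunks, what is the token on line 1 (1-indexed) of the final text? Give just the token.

Answer: xyeup

Derivation:
Hunk 1: at line 5 remove [qnfaq] add [uvi,sryil] -> 10 lines: xyeup loje ild lkyfx iaj awgny uvi sryil xuyyb oajv
Hunk 2: at line 1 remove [loje,ild,lkyfx] add [dgom] -> 8 lines: xyeup dgom iaj awgny uvi sryil xuyyb oajv
Hunk 3: at line 1 remove [dgom,iaj] add [tyzn,emcr,xhxuo] -> 9 lines: xyeup tyzn emcr xhxuo awgny uvi sryil xuyyb oajv
Hunk 4: at line 4 remove [awgny,uvi] add [abz,uxoy] -> 9 lines: xyeup tyzn emcr xhxuo abz uxoy sryil xuyyb oajv
Hunk 5: at line 5 remove [uxoy,sryil] add [pjp,ocbtj,huu] -> 10 lines: xyeup tyzn emcr xhxuo abz pjp ocbtj huu xuyyb oajv
Hunk 6: at line 2 remove [xhxuo,abz,pjp] add [ddqfi] -> 8 lines: xyeup tyzn emcr ddqfi ocbtj huu xuyyb oajv
Final line 1: xyeup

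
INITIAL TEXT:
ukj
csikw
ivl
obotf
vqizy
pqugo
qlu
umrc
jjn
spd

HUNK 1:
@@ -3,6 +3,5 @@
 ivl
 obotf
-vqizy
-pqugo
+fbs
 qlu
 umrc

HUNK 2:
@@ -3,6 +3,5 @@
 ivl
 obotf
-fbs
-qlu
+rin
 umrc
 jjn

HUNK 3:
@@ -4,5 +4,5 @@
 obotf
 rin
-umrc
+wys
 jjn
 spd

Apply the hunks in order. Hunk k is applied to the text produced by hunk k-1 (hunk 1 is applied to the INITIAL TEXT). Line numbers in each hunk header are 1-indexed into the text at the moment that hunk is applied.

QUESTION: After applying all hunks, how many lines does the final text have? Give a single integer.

Hunk 1: at line 3 remove [vqizy,pqugo] add [fbs] -> 9 lines: ukj csikw ivl obotf fbs qlu umrc jjn spd
Hunk 2: at line 3 remove [fbs,qlu] add [rin] -> 8 lines: ukj csikw ivl obotf rin umrc jjn spd
Hunk 3: at line 4 remove [umrc] add [wys] -> 8 lines: ukj csikw ivl obotf rin wys jjn spd
Final line count: 8

Answer: 8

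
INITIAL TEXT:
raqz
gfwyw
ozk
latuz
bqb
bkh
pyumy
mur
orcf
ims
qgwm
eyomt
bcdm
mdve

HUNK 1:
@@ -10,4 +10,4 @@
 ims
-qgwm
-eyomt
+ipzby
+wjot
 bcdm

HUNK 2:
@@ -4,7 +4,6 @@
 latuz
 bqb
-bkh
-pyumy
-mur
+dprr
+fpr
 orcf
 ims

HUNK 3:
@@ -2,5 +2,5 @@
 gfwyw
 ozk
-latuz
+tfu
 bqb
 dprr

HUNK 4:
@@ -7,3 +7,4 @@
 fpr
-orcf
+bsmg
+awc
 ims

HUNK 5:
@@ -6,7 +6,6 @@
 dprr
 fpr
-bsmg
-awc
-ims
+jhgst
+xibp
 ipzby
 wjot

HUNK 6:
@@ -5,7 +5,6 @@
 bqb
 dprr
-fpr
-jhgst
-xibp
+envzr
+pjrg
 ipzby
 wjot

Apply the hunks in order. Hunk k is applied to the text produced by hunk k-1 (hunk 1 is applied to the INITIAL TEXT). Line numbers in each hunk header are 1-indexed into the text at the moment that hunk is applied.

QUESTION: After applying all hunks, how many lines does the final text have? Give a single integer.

Hunk 1: at line 10 remove [qgwm,eyomt] add [ipzby,wjot] -> 14 lines: raqz gfwyw ozk latuz bqb bkh pyumy mur orcf ims ipzby wjot bcdm mdve
Hunk 2: at line 4 remove [bkh,pyumy,mur] add [dprr,fpr] -> 13 lines: raqz gfwyw ozk latuz bqb dprr fpr orcf ims ipzby wjot bcdm mdve
Hunk 3: at line 2 remove [latuz] add [tfu] -> 13 lines: raqz gfwyw ozk tfu bqb dprr fpr orcf ims ipzby wjot bcdm mdve
Hunk 4: at line 7 remove [orcf] add [bsmg,awc] -> 14 lines: raqz gfwyw ozk tfu bqb dprr fpr bsmg awc ims ipzby wjot bcdm mdve
Hunk 5: at line 6 remove [bsmg,awc,ims] add [jhgst,xibp] -> 13 lines: raqz gfwyw ozk tfu bqb dprr fpr jhgst xibp ipzby wjot bcdm mdve
Hunk 6: at line 5 remove [fpr,jhgst,xibp] add [envzr,pjrg] -> 12 lines: raqz gfwyw ozk tfu bqb dprr envzr pjrg ipzby wjot bcdm mdve
Final line count: 12

Answer: 12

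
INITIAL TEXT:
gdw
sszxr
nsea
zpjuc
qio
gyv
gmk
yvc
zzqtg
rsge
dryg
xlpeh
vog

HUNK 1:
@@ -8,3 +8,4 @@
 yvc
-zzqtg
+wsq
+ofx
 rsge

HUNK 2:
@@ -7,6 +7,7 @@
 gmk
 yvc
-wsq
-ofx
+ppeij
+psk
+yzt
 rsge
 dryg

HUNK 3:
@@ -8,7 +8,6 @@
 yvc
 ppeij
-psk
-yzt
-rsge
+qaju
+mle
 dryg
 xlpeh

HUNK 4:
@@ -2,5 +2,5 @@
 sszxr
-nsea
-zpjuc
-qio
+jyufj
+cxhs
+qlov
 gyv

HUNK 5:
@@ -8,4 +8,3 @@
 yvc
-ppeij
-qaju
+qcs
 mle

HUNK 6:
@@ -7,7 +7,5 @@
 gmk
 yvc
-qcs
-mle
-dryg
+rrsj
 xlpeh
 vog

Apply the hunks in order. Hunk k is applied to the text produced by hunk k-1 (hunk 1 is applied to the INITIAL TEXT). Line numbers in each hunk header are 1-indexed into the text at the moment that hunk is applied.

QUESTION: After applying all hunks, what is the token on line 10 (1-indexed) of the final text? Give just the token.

Hunk 1: at line 8 remove [zzqtg] add [wsq,ofx] -> 14 lines: gdw sszxr nsea zpjuc qio gyv gmk yvc wsq ofx rsge dryg xlpeh vog
Hunk 2: at line 7 remove [wsq,ofx] add [ppeij,psk,yzt] -> 15 lines: gdw sszxr nsea zpjuc qio gyv gmk yvc ppeij psk yzt rsge dryg xlpeh vog
Hunk 3: at line 8 remove [psk,yzt,rsge] add [qaju,mle] -> 14 lines: gdw sszxr nsea zpjuc qio gyv gmk yvc ppeij qaju mle dryg xlpeh vog
Hunk 4: at line 2 remove [nsea,zpjuc,qio] add [jyufj,cxhs,qlov] -> 14 lines: gdw sszxr jyufj cxhs qlov gyv gmk yvc ppeij qaju mle dryg xlpeh vog
Hunk 5: at line 8 remove [ppeij,qaju] add [qcs] -> 13 lines: gdw sszxr jyufj cxhs qlov gyv gmk yvc qcs mle dryg xlpeh vog
Hunk 6: at line 7 remove [qcs,mle,dryg] add [rrsj] -> 11 lines: gdw sszxr jyufj cxhs qlov gyv gmk yvc rrsj xlpeh vog
Final line 10: xlpeh

Answer: xlpeh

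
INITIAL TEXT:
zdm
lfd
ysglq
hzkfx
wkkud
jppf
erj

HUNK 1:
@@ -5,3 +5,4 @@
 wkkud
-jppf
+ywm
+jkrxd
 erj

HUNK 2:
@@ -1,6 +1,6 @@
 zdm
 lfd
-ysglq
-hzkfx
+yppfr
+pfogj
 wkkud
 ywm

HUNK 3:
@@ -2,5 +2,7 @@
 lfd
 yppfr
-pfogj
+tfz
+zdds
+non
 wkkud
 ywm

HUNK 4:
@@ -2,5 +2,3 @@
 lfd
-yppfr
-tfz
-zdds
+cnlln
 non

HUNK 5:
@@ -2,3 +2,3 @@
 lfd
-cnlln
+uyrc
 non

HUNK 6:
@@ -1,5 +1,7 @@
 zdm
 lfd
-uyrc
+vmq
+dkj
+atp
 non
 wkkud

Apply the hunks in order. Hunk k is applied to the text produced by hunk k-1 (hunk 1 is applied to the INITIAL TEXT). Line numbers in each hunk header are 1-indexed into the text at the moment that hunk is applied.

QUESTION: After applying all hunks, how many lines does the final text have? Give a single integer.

Hunk 1: at line 5 remove [jppf] add [ywm,jkrxd] -> 8 lines: zdm lfd ysglq hzkfx wkkud ywm jkrxd erj
Hunk 2: at line 1 remove [ysglq,hzkfx] add [yppfr,pfogj] -> 8 lines: zdm lfd yppfr pfogj wkkud ywm jkrxd erj
Hunk 3: at line 2 remove [pfogj] add [tfz,zdds,non] -> 10 lines: zdm lfd yppfr tfz zdds non wkkud ywm jkrxd erj
Hunk 4: at line 2 remove [yppfr,tfz,zdds] add [cnlln] -> 8 lines: zdm lfd cnlln non wkkud ywm jkrxd erj
Hunk 5: at line 2 remove [cnlln] add [uyrc] -> 8 lines: zdm lfd uyrc non wkkud ywm jkrxd erj
Hunk 6: at line 1 remove [uyrc] add [vmq,dkj,atp] -> 10 lines: zdm lfd vmq dkj atp non wkkud ywm jkrxd erj
Final line count: 10

Answer: 10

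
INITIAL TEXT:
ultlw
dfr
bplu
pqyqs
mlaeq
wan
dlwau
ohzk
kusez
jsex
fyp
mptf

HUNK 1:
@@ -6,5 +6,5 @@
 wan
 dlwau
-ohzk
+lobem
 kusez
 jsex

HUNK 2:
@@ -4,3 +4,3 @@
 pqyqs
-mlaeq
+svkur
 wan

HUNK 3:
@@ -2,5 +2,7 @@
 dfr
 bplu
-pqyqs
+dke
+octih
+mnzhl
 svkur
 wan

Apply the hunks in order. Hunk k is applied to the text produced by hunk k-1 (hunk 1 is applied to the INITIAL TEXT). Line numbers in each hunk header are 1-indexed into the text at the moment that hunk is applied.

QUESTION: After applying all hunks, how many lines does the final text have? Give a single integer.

Answer: 14

Derivation:
Hunk 1: at line 6 remove [ohzk] add [lobem] -> 12 lines: ultlw dfr bplu pqyqs mlaeq wan dlwau lobem kusez jsex fyp mptf
Hunk 2: at line 4 remove [mlaeq] add [svkur] -> 12 lines: ultlw dfr bplu pqyqs svkur wan dlwau lobem kusez jsex fyp mptf
Hunk 3: at line 2 remove [pqyqs] add [dke,octih,mnzhl] -> 14 lines: ultlw dfr bplu dke octih mnzhl svkur wan dlwau lobem kusez jsex fyp mptf
Final line count: 14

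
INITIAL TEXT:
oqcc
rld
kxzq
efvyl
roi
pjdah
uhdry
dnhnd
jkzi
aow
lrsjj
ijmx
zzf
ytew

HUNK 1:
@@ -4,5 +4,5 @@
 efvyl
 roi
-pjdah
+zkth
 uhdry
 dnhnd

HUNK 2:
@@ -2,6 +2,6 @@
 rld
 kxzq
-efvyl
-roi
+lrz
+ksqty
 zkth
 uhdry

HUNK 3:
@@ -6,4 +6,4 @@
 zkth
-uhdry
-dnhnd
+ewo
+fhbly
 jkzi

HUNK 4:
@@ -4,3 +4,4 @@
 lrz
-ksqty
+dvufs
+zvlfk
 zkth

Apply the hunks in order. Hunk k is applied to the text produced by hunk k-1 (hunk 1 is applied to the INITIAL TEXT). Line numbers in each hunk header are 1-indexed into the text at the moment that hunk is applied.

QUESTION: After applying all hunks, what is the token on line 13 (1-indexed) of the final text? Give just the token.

Hunk 1: at line 4 remove [pjdah] add [zkth] -> 14 lines: oqcc rld kxzq efvyl roi zkth uhdry dnhnd jkzi aow lrsjj ijmx zzf ytew
Hunk 2: at line 2 remove [efvyl,roi] add [lrz,ksqty] -> 14 lines: oqcc rld kxzq lrz ksqty zkth uhdry dnhnd jkzi aow lrsjj ijmx zzf ytew
Hunk 3: at line 6 remove [uhdry,dnhnd] add [ewo,fhbly] -> 14 lines: oqcc rld kxzq lrz ksqty zkth ewo fhbly jkzi aow lrsjj ijmx zzf ytew
Hunk 4: at line 4 remove [ksqty] add [dvufs,zvlfk] -> 15 lines: oqcc rld kxzq lrz dvufs zvlfk zkth ewo fhbly jkzi aow lrsjj ijmx zzf ytew
Final line 13: ijmx

Answer: ijmx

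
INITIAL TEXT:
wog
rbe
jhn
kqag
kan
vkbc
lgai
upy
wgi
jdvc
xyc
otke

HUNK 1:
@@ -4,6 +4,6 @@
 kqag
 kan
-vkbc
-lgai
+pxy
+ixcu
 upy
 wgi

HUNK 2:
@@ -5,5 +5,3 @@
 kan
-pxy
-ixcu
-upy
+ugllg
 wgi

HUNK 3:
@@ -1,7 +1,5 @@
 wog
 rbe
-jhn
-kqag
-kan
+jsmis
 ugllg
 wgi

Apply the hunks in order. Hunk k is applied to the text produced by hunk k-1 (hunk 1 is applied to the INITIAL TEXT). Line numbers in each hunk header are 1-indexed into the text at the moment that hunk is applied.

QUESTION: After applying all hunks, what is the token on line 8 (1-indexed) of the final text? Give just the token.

Answer: otke

Derivation:
Hunk 1: at line 4 remove [vkbc,lgai] add [pxy,ixcu] -> 12 lines: wog rbe jhn kqag kan pxy ixcu upy wgi jdvc xyc otke
Hunk 2: at line 5 remove [pxy,ixcu,upy] add [ugllg] -> 10 lines: wog rbe jhn kqag kan ugllg wgi jdvc xyc otke
Hunk 3: at line 1 remove [jhn,kqag,kan] add [jsmis] -> 8 lines: wog rbe jsmis ugllg wgi jdvc xyc otke
Final line 8: otke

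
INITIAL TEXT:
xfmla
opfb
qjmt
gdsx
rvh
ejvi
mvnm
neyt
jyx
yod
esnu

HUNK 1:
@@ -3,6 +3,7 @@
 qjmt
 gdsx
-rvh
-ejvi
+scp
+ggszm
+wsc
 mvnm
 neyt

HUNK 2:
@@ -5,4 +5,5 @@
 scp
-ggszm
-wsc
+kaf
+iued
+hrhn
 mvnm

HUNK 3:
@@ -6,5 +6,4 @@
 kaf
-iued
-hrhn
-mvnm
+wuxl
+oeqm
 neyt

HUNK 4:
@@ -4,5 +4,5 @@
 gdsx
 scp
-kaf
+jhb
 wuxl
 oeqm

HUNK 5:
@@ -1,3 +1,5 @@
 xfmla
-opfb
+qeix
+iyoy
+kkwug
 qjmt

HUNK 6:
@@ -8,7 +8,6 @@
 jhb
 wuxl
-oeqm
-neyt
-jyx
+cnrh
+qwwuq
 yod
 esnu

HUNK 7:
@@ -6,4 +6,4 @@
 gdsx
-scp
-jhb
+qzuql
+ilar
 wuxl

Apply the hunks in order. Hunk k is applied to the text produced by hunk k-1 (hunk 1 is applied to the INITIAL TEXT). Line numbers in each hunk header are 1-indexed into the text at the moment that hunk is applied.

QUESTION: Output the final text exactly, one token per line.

Answer: xfmla
qeix
iyoy
kkwug
qjmt
gdsx
qzuql
ilar
wuxl
cnrh
qwwuq
yod
esnu

Derivation:
Hunk 1: at line 3 remove [rvh,ejvi] add [scp,ggszm,wsc] -> 12 lines: xfmla opfb qjmt gdsx scp ggszm wsc mvnm neyt jyx yod esnu
Hunk 2: at line 5 remove [ggszm,wsc] add [kaf,iued,hrhn] -> 13 lines: xfmla opfb qjmt gdsx scp kaf iued hrhn mvnm neyt jyx yod esnu
Hunk 3: at line 6 remove [iued,hrhn,mvnm] add [wuxl,oeqm] -> 12 lines: xfmla opfb qjmt gdsx scp kaf wuxl oeqm neyt jyx yod esnu
Hunk 4: at line 4 remove [kaf] add [jhb] -> 12 lines: xfmla opfb qjmt gdsx scp jhb wuxl oeqm neyt jyx yod esnu
Hunk 5: at line 1 remove [opfb] add [qeix,iyoy,kkwug] -> 14 lines: xfmla qeix iyoy kkwug qjmt gdsx scp jhb wuxl oeqm neyt jyx yod esnu
Hunk 6: at line 8 remove [oeqm,neyt,jyx] add [cnrh,qwwuq] -> 13 lines: xfmla qeix iyoy kkwug qjmt gdsx scp jhb wuxl cnrh qwwuq yod esnu
Hunk 7: at line 6 remove [scp,jhb] add [qzuql,ilar] -> 13 lines: xfmla qeix iyoy kkwug qjmt gdsx qzuql ilar wuxl cnrh qwwuq yod esnu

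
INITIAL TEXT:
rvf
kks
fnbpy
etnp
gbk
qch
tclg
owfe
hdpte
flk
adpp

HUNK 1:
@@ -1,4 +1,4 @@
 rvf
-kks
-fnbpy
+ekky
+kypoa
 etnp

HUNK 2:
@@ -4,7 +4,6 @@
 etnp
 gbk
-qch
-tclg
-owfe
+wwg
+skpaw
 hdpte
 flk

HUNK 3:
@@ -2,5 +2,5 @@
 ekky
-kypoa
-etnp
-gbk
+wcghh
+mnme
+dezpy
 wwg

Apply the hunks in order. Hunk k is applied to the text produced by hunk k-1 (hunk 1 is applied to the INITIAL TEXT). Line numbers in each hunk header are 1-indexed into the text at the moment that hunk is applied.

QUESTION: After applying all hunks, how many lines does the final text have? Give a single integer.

Hunk 1: at line 1 remove [kks,fnbpy] add [ekky,kypoa] -> 11 lines: rvf ekky kypoa etnp gbk qch tclg owfe hdpte flk adpp
Hunk 2: at line 4 remove [qch,tclg,owfe] add [wwg,skpaw] -> 10 lines: rvf ekky kypoa etnp gbk wwg skpaw hdpte flk adpp
Hunk 3: at line 2 remove [kypoa,etnp,gbk] add [wcghh,mnme,dezpy] -> 10 lines: rvf ekky wcghh mnme dezpy wwg skpaw hdpte flk adpp
Final line count: 10

Answer: 10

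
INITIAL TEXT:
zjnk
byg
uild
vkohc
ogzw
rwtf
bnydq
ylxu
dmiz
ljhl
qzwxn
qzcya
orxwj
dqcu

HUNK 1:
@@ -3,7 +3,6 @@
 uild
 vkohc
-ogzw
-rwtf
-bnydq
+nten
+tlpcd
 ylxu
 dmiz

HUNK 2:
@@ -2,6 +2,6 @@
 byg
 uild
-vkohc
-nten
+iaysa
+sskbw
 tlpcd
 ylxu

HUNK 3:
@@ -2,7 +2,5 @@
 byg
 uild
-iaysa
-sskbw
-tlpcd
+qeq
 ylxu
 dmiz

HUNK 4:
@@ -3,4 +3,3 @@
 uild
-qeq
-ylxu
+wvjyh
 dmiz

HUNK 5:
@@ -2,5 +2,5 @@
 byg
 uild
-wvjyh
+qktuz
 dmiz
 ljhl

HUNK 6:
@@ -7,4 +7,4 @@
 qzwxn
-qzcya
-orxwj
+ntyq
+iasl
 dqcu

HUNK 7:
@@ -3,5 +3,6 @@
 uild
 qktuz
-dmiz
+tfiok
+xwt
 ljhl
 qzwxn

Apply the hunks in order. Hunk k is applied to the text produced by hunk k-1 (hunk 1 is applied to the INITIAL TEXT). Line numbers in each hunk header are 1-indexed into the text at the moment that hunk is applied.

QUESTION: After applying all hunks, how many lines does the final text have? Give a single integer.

Answer: 11

Derivation:
Hunk 1: at line 3 remove [ogzw,rwtf,bnydq] add [nten,tlpcd] -> 13 lines: zjnk byg uild vkohc nten tlpcd ylxu dmiz ljhl qzwxn qzcya orxwj dqcu
Hunk 2: at line 2 remove [vkohc,nten] add [iaysa,sskbw] -> 13 lines: zjnk byg uild iaysa sskbw tlpcd ylxu dmiz ljhl qzwxn qzcya orxwj dqcu
Hunk 3: at line 2 remove [iaysa,sskbw,tlpcd] add [qeq] -> 11 lines: zjnk byg uild qeq ylxu dmiz ljhl qzwxn qzcya orxwj dqcu
Hunk 4: at line 3 remove [qeq,ylxu] add [wvjyh] -> 10 lines: zjnk byg uild wvjyh dmiz ljhl qzwxn qzcya orxwj dqcu
Hunk 5: at line 2 remove [wvjyh] add [qktuz] -> 10 lines: zjnk byg uild qktuz dmiz ljhl qzwxn qzcya orxwj dqcu
Hunk 6: at line 7 remove [qzcya,orxwj] add [ntyq,iasl] -> 10 lines: zjnk byg uild qktuz dmiz ljhl qzwxn ntyq iasl dqcu
Hunk 7: at line 3 remove [dmiz] add [tfiok,xwt] -> 11 lines: zjnk byg uild qktuz tfiok xwt ljhl qzwxn ntyq iasl dqcu
Final line count: 11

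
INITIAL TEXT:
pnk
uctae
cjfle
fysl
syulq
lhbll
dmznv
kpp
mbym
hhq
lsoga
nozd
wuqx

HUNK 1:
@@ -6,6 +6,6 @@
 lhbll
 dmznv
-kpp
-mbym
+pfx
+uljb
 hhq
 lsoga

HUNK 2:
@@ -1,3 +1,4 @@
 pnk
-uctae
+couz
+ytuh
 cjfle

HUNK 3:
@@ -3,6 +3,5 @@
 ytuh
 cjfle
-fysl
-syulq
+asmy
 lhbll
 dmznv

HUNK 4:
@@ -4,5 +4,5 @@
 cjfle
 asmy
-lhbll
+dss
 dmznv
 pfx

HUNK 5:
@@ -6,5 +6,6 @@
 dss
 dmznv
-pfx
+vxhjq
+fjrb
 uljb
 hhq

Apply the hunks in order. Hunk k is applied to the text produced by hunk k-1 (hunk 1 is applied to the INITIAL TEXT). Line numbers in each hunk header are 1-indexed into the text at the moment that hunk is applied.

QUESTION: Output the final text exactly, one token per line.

Answer: pnk
couz
ytuh
cjfle
asmy
dss
dmznv
vxhjq
fjrb
uljb
hhq
lsoga
nozd
wuqx

Derivation:
Hunk 1: at line 6 remove [kpp,mbym] add [pfx,uljb] -> 13 lines: pnk uctae cjfle fysl syulq lhbll dmznv pfx uljb hhq lsoga nozd wuqx
Hunk 2: at line 1 remove [uctae] add [couz,ytuh] -> 14 lines: pnk couz ytuh cjfle fysl syulq lhbll dmznv pfx uljb hhq lsoga nozd wuqx
Hunk 3: at line 3 remove [fysl,syulq] add [asmy] -> 13 lines: pnk couz ytuh cjfle asmy lhbll dmznv pfx uljb hhq lsoga nozd wuqx
Hunk 4: at line 4 remove [lhbll] add [dss] -> 13 lines: pnk couz ytuh cjfle asmy dss dmznv pfx uljb hhq lsoga nozd wuqx
Hunk 5: at line 6 remove [pfx] add [vxhjq,fjrb] -> 14 lines: pnk couz ytuh cjfle asmy dss dmznv vxhjq fjrb uljb hhq lsoga nozd wuqx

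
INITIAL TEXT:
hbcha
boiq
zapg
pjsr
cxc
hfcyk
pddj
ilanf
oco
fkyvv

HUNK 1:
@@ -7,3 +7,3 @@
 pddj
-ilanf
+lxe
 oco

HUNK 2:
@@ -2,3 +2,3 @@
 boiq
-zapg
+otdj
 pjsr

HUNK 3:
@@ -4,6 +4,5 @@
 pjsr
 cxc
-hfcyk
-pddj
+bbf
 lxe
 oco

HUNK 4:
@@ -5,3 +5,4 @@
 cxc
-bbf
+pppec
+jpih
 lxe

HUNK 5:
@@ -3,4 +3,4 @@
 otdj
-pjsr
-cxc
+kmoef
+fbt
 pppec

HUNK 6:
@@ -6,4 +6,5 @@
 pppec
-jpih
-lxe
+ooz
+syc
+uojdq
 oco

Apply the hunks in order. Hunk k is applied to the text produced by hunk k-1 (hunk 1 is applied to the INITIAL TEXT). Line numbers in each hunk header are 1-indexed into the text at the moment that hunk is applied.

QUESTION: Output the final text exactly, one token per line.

Hunk 1: at line 7 remove [ilanf] add [lxe] -> 10 lines: hbcha boiq zapg pjsr cxc hfcyk pddj lxe oco fkyvv
Hunk 2: at line 2 remove [zapg] add [otdj] -> 10 lines: hbcha boiq otdj pjsr cxc hfcyk pddj lxe oco fkyvv
Hunk 3: at line 4 remove [hfcyk,pddj] add [bbf] -> 9 lines: hbcha boiq otdj pjsr cxc bbf lxe oco fkyvv
Hunk 4: at line 5 remove [bbf] add [pppec,jpih] -> 10 lines: hbcha boiq otdj pjsr cxc pppec jpih lxe oco fkyvv
Hunk 5: at line 3 remove [pjsr,cxc] add [kmoef,fbt] -> 10 lines: hbcha boiq otdj kmoef fbt pppec jpih lxe oco fkyvv
Hunk 6: at line 6 remove [jpih,lxe] add [ooz,syc,uojdq] -> 11 lines: hbcha boiq otdj kmoef fbt pppec ooz syc uojdq oco fkyvv

Answer: hbcha
boiq
otdj
kmoef
fbt
pppec
ooz
syc
uojdq
oco
fkyvv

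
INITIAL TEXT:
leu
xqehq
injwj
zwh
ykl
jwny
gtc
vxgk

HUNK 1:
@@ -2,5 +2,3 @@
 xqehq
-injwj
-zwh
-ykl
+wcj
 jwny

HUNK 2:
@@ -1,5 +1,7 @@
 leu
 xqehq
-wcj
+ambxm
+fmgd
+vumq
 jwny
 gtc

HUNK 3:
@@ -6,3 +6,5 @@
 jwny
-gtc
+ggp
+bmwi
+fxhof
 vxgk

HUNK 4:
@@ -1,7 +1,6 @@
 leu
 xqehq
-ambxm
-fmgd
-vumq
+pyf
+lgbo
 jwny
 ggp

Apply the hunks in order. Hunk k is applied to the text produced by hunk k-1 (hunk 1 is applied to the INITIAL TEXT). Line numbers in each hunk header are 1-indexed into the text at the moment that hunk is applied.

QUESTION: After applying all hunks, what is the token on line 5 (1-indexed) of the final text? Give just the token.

Hunk 1: at line 2 remove [injwj,zwh,ykl] add [wcj] -> 6 lines: leu xqehq wcj jwny gtc vxgk
Hunk 2: at line 1 remove [wcj] add [ambxm,fmgd,vumq] -> 8 lines: leu xqehq ambxm fmgd vumq jwny gtc vxgk
Hunk 3: at line 6 remove [gtc] add [ggp,bmwi,fxhof] -> 10 lines: leu xqehq ambxm fmgd vumq jwny ggp bmwi fxhof vxgk
Hunk 4: at line 1 remove [ambxm,fmgd,vumq] add [pyf,lgbo] -> 9 lines: leu xqehq pyf lgbo jwny ggp bmwi fxhof vxgk
Final line 5: jwny

Answer: jwny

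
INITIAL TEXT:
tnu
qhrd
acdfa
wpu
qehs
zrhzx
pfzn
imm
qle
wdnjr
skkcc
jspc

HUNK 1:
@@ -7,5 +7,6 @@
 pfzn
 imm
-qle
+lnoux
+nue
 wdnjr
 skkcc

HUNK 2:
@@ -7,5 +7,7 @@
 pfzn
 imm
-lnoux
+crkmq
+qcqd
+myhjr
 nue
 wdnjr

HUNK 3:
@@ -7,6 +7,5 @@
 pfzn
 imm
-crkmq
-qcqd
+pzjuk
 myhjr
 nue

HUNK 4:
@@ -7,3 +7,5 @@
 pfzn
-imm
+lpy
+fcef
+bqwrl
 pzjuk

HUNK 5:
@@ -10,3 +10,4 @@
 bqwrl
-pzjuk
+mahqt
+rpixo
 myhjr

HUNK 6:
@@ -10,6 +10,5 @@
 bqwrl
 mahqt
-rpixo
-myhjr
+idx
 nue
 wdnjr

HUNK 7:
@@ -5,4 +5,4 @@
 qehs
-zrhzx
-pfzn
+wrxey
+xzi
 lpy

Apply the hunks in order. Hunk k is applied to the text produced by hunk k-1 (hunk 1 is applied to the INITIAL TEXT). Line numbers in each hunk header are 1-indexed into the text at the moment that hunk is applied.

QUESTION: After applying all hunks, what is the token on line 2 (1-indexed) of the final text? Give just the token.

Hunk 1: at line 7 remove [qle] add [lnoux,nue] -> 13 lines: tnu qhrd acdfa wpu qehs zrhzx pfzn imm lnoux nue wdnjr skkcc jspc
Hunk 2: at line 7 remove [lnoux] add [crkmq,qcqd,myhjr] -> 15 lines: tnu qhrd acdfa wpu qehs zrhzx pfzn imm crkmq qcqd myhjr nue wdnjr skkcc jspc
Hunk 3: at line 7 remove [crkmq,qcqd] add [pzjuk] -> 14 lines: tnu qhrd acdfa wpu qehs zrhzx pfzn imm pzjuk myhjr nue wdnjr skkcc jspc
Hunk 4: at line 7 remove [imm] add [lpy,fcef,bqwrl] -> 16 lines: tnu qhrd acdfa wpu qehs zrhzx pfzn lpy fcef bqwrl pzjuk myhjr nue wdnjr skkcc jspc
Hunk 5: at line 10 remove [pzjuk] add [mahqt,rpixo] -> 17 lines: tnu qhrd acdfa wpu qehs zrhzx pfzn lpy fcef bqwrl mahqt rpixo myhjr nue wdnjr skkcc jspc
Hunk 6: at line 10 remove [rpixo,myhjr] add [idx] -> 16 lines: tnu qhrd acdfa wpu qehs zrhzx pfzn lpy fcef bqwrl mahqt idx nue wdnjr skkcc jspc
Hunk 7: at line 5 remove [zrhzx,pfzn] add [wrxey,xzi] -> 16 lines: tnu qhrd acdfa wpu qehs wrxey xzi lpy fcef bqwrl mahqt idx nue wdnjr skkcc jspc
Final line 2: qhrd

Answer: qhrd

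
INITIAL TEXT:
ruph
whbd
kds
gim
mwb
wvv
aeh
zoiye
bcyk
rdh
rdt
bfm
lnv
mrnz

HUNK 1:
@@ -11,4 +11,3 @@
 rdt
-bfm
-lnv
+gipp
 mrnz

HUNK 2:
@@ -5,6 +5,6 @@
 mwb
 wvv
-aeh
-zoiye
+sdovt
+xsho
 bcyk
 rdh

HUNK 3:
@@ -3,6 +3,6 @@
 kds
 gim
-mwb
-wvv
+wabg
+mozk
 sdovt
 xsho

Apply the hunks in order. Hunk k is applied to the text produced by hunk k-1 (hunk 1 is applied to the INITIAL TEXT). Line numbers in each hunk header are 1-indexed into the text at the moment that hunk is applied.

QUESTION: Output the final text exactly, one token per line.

Hunk 1: at line 11 remove [bfm,lnv] add [gipp] -> 13 lines: ruph whbd kds gim mwb wvv aeh zoiye bcyk rdh rdt gipp mrnz
Hunk 2: at line 5 remove [aeh,zoiye] add [sdovt,xsho] -> 13 lines: ruph whbd kds gim mwb wvv sdovt xsho bcyk rdh rdt gipp mrnz
Hunk 3: at line 3 remove [mwb,wvv] add [wabg,mozk] -> 13 lines: ruph whbd kds gim wabg mozk sdovt xsho bcyk rdh rdt gipp mrnz

Answer: ruph
whbd
kds
gim
wabg
mozk
sdovt
xsho
bcyk
rdh
rdt
gipp
mrnz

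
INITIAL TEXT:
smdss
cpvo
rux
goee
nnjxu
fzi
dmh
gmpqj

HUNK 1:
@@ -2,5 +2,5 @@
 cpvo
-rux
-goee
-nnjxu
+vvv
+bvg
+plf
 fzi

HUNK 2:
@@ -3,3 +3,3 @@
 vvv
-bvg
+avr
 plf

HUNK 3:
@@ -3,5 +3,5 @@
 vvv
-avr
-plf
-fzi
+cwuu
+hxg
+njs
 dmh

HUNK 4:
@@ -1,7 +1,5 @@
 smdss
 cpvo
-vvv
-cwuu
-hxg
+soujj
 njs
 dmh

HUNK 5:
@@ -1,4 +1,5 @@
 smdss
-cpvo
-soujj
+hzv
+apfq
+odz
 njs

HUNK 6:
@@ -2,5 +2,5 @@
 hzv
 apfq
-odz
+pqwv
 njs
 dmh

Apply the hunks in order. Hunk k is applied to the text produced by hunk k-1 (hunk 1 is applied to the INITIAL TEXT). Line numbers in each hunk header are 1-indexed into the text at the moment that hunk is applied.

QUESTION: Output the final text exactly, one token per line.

Hunk 1: at line 2 remove [rux,goee,nnjxu] add [vvv,bvg,plf] -> 8 lines: smdss cpvo vvv bvg plf fzi dmh gmpqj
Hunk 2: at line 3 remove [bvg] add [avr] -> 8 lines: smdss cpvo vvv avr plf fzi dmh gmpqj
Hunk 3: at line 3 remove [avr,plf,fzi] add [cwuu,hxg,njs] -> 8 lines: smdss cpvo vvv cwuu hxg njs dmh gmpqj
Hunk 4: at line 1 remove [vvv,cwuu,hxg] add [soujj] -> 6 lines: smdss cpvo soujj njs dmh gmpqj
Hunk 5: at line 1 remove [cpvo,soujj] add [hzv,apfq,odz] -> 7 lines: smdss hzv apfq odz njs dmh gmpqj
Hunk 6: at line 2 remove [odz] add [pqwv] -> 7 lines: smdss hzv apfq pqwv njs dmh gmpqj

Answer: smdss
hzv
apfq
pqwv
njs
dmh
gmpqj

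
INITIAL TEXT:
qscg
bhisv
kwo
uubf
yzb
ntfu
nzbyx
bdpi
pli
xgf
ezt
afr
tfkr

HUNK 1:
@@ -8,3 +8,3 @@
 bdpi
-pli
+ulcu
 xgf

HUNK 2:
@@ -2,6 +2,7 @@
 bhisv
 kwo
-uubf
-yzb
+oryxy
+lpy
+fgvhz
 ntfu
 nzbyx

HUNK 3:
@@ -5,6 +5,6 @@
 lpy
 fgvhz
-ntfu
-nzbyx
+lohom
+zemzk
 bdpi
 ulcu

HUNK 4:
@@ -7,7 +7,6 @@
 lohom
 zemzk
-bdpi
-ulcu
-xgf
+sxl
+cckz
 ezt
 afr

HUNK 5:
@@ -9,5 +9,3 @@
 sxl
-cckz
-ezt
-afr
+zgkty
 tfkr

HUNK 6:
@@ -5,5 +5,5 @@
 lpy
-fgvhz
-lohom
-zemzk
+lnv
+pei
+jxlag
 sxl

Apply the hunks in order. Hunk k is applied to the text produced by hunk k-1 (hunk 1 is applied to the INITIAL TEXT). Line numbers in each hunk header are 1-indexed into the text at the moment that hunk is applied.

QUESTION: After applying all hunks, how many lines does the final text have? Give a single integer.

Answer: 11

Derivation:
Hunk 1: at line 8 remove [pli] add [ulcu] -> 13 lines: qscg bhisv kwo uubf yzb ntfu nzbyx bdpi ulcu xgf ezt afr tfkr
Hunk 2: at line 2 remove [uubf,yzb] add [oryxy,lpy,fgvhz] -> 14 lines: qscg bhisv kwo oryxy lpy fgvhz ntfu nzbyx bdpi ulcu xgf ezt afr tfkr
Hunk 3: at line 5 remove [ntfu,nzbyx] add [lohom,zemzk] -> 14 lines: qscg bhisv kwo oryxy lpy fgvhz lohom zemzk bdpi ulcu xgf ezt afr tfkr
Hunk 4: at line 7 remove [bdpi,ulcu,xgf] add [sxl,cckz] -> 13 lines: qscg bhisv kwo oryxy lpy fgvhz lohom zemzk sxl cckz ezt afr tfkr
Hunk 5: at line 9 remove [cckz,ezt,afr] add [zgkty] -> 11 lines: qscg bhisv kwo oryxy lpy fgvhz lohom zemzk sxl zgkty tfkr
Hunk 6: at line 5 remove [fgvhz,lohom,zemzk] add [lnv,pei,jxlag] -> 11 lines: qscg bhisv kwo oryxy lpy lnv pei jxlag sxl zgkty tfkr
Final line count: 11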